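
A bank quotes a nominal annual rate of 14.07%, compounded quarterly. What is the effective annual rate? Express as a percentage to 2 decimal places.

14.83%

One year is 4 periods at 0.035175 each: (1 + 0.035175)^4 ≈ 1.148299.
EAR = 1.148299 − 1 ≈ 14.82993%.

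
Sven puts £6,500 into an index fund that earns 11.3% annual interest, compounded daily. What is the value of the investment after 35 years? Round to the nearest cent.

Growth factor = (1 + 0.113/365)^12775 ≈ 52.1637554663.
A ≈ 6,500 × 52.1637554663 ≈ 339,064.4105.

£339,064.41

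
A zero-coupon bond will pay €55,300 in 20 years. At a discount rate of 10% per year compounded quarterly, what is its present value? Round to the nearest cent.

Periodic rate = 10%/4 = 0.025; 80 periods.
P = 55,300/(1 + 0.025)^80 ≈ 55,300/7.2095678162 ≈ 7,670.3627.

€7,670.36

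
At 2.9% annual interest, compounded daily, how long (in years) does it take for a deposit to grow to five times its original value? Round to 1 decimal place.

(1 + 0.0000794521)^(365t) = 5.
365t = ln 5 / ln(1 + 0.0000794521) ≈ 1.6094/7.94489e-05 ≈ 20257.5233.
t ≈ 55.5001.

55.5 years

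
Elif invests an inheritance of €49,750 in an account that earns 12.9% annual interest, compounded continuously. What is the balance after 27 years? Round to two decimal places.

A = P·e^(rt) = 49,750·e^(0.129·27) = 49,750·e^3.483.
e^3.483 ≈ 32.55724745702, so A ≈ 1,619,723.0610.

€1,619,723.06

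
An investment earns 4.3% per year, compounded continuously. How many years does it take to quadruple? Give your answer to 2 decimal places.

e^(0.043t) = 4, so 0.043t = ln 4 ≈ 1.3863.
t ≈ 1.3863/0.043 ≈ 32.2394.

32.24 years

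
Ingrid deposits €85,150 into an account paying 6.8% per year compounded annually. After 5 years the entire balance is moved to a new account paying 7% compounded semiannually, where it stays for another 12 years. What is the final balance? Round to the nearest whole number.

After 5 years at 6.8%: 85,150 × 1.38949268081 ≈ 118,315.3018.
Then 12 years at 7%: 118,315.3018 × 2.28332848721 ≈ 270,152.6990.

€270,153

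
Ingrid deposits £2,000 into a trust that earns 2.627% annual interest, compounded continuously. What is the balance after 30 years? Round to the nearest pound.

£4,398

A = P·e^(rt) = 2,000·e^(0.02627·30) = 2,000·e^0.7881.
e^0.7881 ≈ 2.199213948, so A ≈ 4,398.4279.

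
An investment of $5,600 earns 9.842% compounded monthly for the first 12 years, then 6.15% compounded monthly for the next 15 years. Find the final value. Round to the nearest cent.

$45,564.72

After 12 years at 9.842%: 5,600 × 3.242105848 ≈ 18,155.7927.
Then 15 years at 6.15%: 18,155.7927 × 2.5096521039 ≈ 45,564.7235.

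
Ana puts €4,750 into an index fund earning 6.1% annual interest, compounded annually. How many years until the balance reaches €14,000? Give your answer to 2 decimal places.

(1 + 0.061)^t = 14,000/4,750 = 2.9474.
t·ln(1 + 0.061) = ln(2.9474); t = 1.0809/0.0592119 ≈ 18.2550.

18.26 years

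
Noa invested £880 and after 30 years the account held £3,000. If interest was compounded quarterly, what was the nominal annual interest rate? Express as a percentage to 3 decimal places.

4.109%

The 120-period growth factor is 3,000/880 = 3.40909.
r/4 = 3.40909^(1/120) − 1 ≈ 0.0102728, so r ≈ 4·0.0102728 = 4.10911%.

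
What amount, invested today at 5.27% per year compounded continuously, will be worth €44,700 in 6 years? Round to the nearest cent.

€32,582.44

P = A·e^(−rt) = 44,700·e^(−0.3162).
e^(−0.3162) ≈ 0.72891365286, so P ≈ 32,582.4403.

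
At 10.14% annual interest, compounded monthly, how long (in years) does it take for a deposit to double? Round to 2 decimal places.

(1 + 0.00845)^(12t) = 2.
12t = ln 2 / ln(1 + 0.00845) ≈ 0.69315/0.0084145 ≈ 82.3753.
t ≈ 6.8646.

6.86 years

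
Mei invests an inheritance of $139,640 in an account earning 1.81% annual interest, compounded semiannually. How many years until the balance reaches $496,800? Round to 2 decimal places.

70.43 years

We need (1 + 0.00905)^(2t) = 3.5577, so 2t = ln 3.5577 / ln 1.00905 ≈ 140.8678.
t ≈ 140.8678/2 = 70.4339 years.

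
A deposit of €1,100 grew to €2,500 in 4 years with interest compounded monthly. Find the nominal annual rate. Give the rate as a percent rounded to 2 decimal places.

The 48-period growth factor is 2,500/1,100 = 2.27273.
r/12 = 2.27273^(1/48) − 1 ≈ 0.0172509, so r ≈ 12·0.0172509 = 20.70104%.

20.70%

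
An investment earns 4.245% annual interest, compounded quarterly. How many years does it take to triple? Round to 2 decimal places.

26.02 years

(1 + 0.0106125)^(4t) = 3.
4t = ln 3 / ln(1 + 0.0106125) ≈ 1.0986/0.0105566 ≈ 104.0689.
t ≈ 26.0172.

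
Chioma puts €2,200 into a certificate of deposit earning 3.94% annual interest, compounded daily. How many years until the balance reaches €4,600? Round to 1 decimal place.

We need (1 + 0.000107945)^(365t) = 2.0909, so 365t = ln 2.0909 / ln 1.000108 ≈ 6833.4554.
t ≈ 6833.4554/365 = 18.7218 years.

18.7 years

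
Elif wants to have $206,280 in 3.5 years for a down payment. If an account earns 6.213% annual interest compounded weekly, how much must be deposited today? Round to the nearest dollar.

$165,987

Periodic rate = 6.213%/52 = 0.00119481; 182 periods.
P = 206,280/(1 + 0.06213/52)^182 ≈ 206,280/1.24274817184 ≈ 165,986.9672.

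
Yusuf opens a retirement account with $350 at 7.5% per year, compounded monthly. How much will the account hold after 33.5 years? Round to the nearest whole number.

Periodic rate = 7.5%/12 = 0.00625; periods = 12·33.5 = 402.
A = 350·(1 + 0.00625)^402 ≈ 350·12.23965389 ≈ 4,283.8789.

$4,284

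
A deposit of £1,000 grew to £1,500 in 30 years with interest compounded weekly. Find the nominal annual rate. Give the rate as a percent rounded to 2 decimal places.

1.35%

The 1560-period growth factor is 1,500/1,000 = 1.5.
r/52 = 1.5^(1/1560) − 1 ≈ 0.000259947, so r ≈ 52·0.000259947 = 1.35173%.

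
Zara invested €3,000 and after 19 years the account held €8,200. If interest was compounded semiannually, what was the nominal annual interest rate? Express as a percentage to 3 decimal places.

5.363%

(1 + r/2)^38 = 8,200/3,000 = 2.73333.
1 + r/2 = 2.73333^(1/38) ≈ 1.026814, so r/2 ≈ 0.0268143.
r ≈ 2·0.0268143 = 5.36286%.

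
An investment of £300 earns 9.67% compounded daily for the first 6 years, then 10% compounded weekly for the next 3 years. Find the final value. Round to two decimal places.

£723.15

After 6 years at 9.67%: 300 × 1.78625841 ≈ 535.8775.
Then 3 years at 10%: 535.8775 × 1.34946998 ≈ 723.1506.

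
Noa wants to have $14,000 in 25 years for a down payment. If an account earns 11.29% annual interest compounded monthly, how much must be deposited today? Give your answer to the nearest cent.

Growth factor = (1 + 0.1129/12)^300 ≈ 16.598381421.
P = 14,000/16.598381421 ≈ 843.4557.

$843.46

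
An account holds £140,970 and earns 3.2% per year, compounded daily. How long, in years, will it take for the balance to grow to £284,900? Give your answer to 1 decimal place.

22.0 years

We need (1 + 0.0000876712)^(365t) = 2.021, so 365t = ln 2.021 / ln 1.000088 ≈ 8025.6882.
t ≈ 8025.6882/365 = 21.9882 years.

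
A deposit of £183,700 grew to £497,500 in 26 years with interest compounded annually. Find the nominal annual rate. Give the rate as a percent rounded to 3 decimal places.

3.906%

The 26-period growth factor is 497,500/183,700 = 2.70822.
r = 2.70822^(1/26) − 1 ≈ 0.0390625, i.e. 3.90625%.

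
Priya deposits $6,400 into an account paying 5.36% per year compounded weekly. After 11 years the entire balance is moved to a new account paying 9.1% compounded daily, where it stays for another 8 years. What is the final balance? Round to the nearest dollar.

$23,891

After 11 years at 5.36%: 6,400 × 1.8027194636 ≈ 11,537.4046.
Then 8 years at 9.1%: 11,537.4046 × 2.0707466949 ≈ 23,891.0424.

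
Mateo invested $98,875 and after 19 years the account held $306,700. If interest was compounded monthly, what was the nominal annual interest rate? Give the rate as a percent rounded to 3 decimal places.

The 228-period growth factor is 306,700/98,875 = 3.1019.
r/12 = 3.1019^(1/228) − 1 ≈ 0.00497732, so r ≈ 12·0.00497732 = 5.97278%.

5.973%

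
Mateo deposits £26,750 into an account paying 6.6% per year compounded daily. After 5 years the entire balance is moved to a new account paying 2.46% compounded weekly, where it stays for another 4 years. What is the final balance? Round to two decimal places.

£41,053.72

After 5 years at 6.6%: 26,750 × 1.3909266337 ≈ 37,207.2875.
Then 4 years at 2.46%: 37,207.2875 × 1.1033783847 ≈ 41,053.7167.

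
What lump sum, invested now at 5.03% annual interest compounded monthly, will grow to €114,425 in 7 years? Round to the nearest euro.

€80,524

Periodic rate = 5.03%/12 = 0.00419167; 84 periods.
P = 114,425/(1 + 0.0503/12)^84 ≈ 114,425/1.42100463765 ≈ 80,524.0159.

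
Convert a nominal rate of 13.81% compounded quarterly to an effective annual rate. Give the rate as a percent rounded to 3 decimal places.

EAR = (1 + 13.81%/4)^4 − 1 = (1 + 0.034525)^4 − 1.
(1 + 0.034525)^4 ≈ 1.145418, so EAR ≈ 14.54179%.

14.542%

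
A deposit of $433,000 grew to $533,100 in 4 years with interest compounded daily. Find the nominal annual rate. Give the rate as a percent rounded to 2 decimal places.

The 1460-period growth factor is 533,100/433,000 = 1.23118.
r/365 = 1.23118^(1/1460) − 1 ≈ 0.000142456, so r ≈ 365·0.000142456 = 5.19965%.

5.20%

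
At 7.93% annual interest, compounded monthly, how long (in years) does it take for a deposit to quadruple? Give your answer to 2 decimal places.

(1 + 0.00660833)^(12t) = 4.
12t = ln 4 / ln(1 + 0.00660833) ≈ 1.3863/0.00658659 ≈ 210.4721.
t ≈ 17.5393.

17.54 years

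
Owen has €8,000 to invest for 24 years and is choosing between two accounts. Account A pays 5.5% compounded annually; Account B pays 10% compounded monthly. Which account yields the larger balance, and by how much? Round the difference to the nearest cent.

A: (1 + 0.055)^24 ≈ 3.6145899039, so 8,000 × 3.6145899039 ≈ 28,916.7192.
B: (1 + 0.1/12)^288 ≈ 10.914096501, so 8,000 × 10.914096501 ≈ 87,312.7720.
Difference ≈ 58,396.0528 in favor of B.

Account B, by €58,396.05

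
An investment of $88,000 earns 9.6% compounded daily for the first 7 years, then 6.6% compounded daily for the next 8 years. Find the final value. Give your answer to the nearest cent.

Phase 1: 88,000·(1 + 0.096/365)^2555 ≈ 172,301.9494.
Phase 2: 172,301.9494·(1 + 0.066/365)^2920 ≈ 292,130.5309.

$292,130.53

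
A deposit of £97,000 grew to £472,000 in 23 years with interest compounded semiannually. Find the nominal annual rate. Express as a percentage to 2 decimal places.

The 46-period growth factor is 472,000/97,000 = 4.86598.
r/2 = 4.86598^(1/46) − 1 ≈ 0.0349956, so r ≈ 2·0.0349956 = 6.99911%.

7.00%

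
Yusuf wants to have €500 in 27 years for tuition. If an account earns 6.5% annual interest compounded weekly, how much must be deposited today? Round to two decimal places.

€86.55

Periodic rate = 6.5%/52 = 0.00125; 1404 periods.
P = 500/(1 + 0.00125)^1404 ≈ 500/5.77711278 ≈ 86.5484.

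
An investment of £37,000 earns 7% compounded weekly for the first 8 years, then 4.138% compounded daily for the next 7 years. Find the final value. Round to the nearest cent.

£86,503.50

After 8 years at 7%: 37,000 × 1.7500133471 ≈ 64,750.4938.
Then 7 years at 4.138%: 64,750.4938 × 1.3359512459 ≈ 86,503.5029.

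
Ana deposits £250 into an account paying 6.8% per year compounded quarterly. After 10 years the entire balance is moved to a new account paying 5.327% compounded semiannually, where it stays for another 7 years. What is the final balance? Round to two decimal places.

After 10 years at 6.8%: 250 × 1.96262857 ≈ 490.6571.
Then 7 years at 5.327%: 490.6571 × 1.4448572 ≈ 708.9295.

£708.93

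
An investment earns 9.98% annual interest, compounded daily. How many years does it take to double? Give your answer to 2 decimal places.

(1 + 0.000273425)^(365t) = 2.
365t = ln 2 / ln(1 + 0.000273425) ≈ 0.69315/0.000273387 ≈ 2535.4039.
t ≈ 6.9463.

6.95 years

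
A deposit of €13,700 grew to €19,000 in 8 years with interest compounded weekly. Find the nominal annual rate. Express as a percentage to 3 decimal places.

The 416-period growth factor is 19,000/13,700 = 1.38686.
r/52 = 1.38686^(1/416) − 1 ≈ 0.000786471, so r ≈ 52·0.000786471 = 4.08965%.

4.090%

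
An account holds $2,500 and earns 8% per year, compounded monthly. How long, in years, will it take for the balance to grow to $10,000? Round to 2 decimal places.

17.39 years

(1 + 0.00666667)^(12t) = 10,000/2,500 = 4.
12t·ln(1 + 0.00666667) = ln(4); 12t = 1.3863/0.00664454 ≈ 208.6365.
t ≈ 17.3864 years.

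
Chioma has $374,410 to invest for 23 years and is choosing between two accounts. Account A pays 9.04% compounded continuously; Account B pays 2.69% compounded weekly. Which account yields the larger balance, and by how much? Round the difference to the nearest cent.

Account A, by $2,299,570.76

A: e^(0.0904·23) = e^2.0792 ≈ 7.998067899912, so 374,410 × 7.998067899912 ≈ 2,994,556.6024.
B: (1 + 0.0269/52)^1196 ≈ 1.85621603551, so 374,410 × 1.85621603551 ≈ 694,985.8459.
Difference ≈ 2,299,570.7566 in favor of A.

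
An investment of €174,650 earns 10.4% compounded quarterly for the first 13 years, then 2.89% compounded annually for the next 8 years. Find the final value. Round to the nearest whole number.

After 13 years at 10.4%: 174,650 × 3.79894285101 ≈ 663,485.3689.
Then 8 years at 2.89%: 663,485.3689 × 1.25598755957 ≈ 833,329.3693.

€833,329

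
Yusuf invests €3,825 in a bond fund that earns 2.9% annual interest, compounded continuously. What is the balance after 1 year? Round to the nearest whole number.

€3,938

A = P·e^(rt) = 3,825·e^(0.029·1) = 3,825·e^0.029.
e^0.029 ≈ 1.029424594, so A ≈ 3,937.5491.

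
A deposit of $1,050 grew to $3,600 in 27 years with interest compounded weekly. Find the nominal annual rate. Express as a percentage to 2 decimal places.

(1 + r/52)^1404 = 3,600/1,050 = 3.42857.
1 + r/52 = 3.42857^(1/1404) ≈ 1.000878, so r/52 ≈ 0.00087798.
r ≈ 52·0.00087798 = 4.56550%.

4.57%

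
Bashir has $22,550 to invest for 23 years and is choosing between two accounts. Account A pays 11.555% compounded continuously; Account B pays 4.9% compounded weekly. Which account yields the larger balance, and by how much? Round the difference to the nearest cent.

Account A growth factor: e^(0.11555·23) = e^2.65765 ≈ 14.262732264; balance ≈ 321,624.6126.
Account B growth factor: (1 + 0.049/52)^1196 ≈ 3.0847460705; balance ≈ 69,561.0239.
Account A is larger by 252,063.5887.

Account A, by $252,063.59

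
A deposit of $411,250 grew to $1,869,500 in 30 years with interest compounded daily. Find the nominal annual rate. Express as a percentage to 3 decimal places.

The 10950-period growth factor is 1,869,500/411,250 = 4.5459.
r/365 = 4.5459^(1/10950) − 1 ≈ 0.000138295, so r ≈ 365·0.000138295 = 5.04777%.

5.048%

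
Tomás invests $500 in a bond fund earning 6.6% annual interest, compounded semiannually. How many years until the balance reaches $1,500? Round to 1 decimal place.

We need (1 + 0.033)^(2t) = 3, so 2t = ln 3 / ln 1.033 ≈ 33.8376.
t ≈ 33.8376/2 = 16.9188 years.

16.9 years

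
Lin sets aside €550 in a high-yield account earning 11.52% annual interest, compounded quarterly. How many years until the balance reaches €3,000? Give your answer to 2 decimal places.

We need (1 + 0.0288)^(4t) = 5.4545, so 4t = ln 5.4545 / ln 1.0288 ≈ 59.7487.
t ≈ 59.7487/4 = 14.9372 years.

14.94 years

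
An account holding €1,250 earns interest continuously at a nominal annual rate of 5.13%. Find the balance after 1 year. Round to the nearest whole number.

A = P·e^(rt) = 1,250·e^(0.0513·1) = 1,250·e^0.0513.
e^0.0513 ≈ 1.052638638, so A ≈ 1,315.7983.

€1,316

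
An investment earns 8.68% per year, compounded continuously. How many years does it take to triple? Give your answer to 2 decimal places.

12.66 years

e^(0.0868t) = 3, so 0.0868t = ln 3 ≈ 1.0986.
t ≈ 1.0986/0.0868 ≈ 12.6568.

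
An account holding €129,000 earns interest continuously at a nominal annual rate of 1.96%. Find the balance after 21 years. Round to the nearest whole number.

€194,691

A = P·e^(rt) = 129,000·e^(0.0196·21) = 129,000·e^0.4116.
e^0.4116 ≈ 1.50923062332, so A ≈ 194,690.7504.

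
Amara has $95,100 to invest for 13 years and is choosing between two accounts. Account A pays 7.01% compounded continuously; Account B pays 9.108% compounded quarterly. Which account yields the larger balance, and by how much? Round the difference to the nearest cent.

Account A growth factor: e^(0.0701·13) = e^0.9113 ≈ 2.48755425284; balance ≈ 236,566.4094.
Account B growth factor: (1 + 0.02277)^52 ≈ 3.22444519656; balance ≈ 306,644.7382.
Account B is larger by 70,078.3287.

Account B, by $70,078.33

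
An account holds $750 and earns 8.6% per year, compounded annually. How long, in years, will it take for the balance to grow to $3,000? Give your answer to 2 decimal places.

16.80 years

We need (1 + 0.086)^t = 4, so t = ln 4 / ln 1.086 ≈ 16.8033.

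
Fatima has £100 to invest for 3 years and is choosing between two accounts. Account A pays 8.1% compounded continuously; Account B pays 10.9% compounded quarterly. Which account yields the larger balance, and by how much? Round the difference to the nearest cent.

A: e^(0.081·3) = e^0.243 ≈ 1.27506862, so 100 × 1.27506862 ≈ 127.5069.
B: (1 + 0.02725)^12 ≈ 1.38074602, so 100 × 1.38074602 ≈ 138.0746.
Difference ≈ 10.5677 in favor of B.

Account B, by £10.57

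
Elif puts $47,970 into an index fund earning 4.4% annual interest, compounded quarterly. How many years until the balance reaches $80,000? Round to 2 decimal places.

11.69 years

We need (1 + 0.011)^(4t) = 1.6677, so 4t = ln 1.6677 / ln 1.011 ≈ 46.7508.
t ≈ 46.7508/4 = 11.6877 years.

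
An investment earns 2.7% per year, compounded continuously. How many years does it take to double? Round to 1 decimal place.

25.7 years

e^(0.027t) = 2, so 0.027t = ln 2 ≈ 0.69315.
t ≈ 0.69315/0.027 ≈ 25.6721.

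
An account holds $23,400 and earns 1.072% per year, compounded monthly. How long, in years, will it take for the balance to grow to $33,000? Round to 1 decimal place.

We need (1 + 0.000893333)^(12t) = 1.4103, so 12t = ln 1.4103 / ln 1.000893 ≈ 384.9907.
t ≈ 384.9907/12 = 32.0826 years.

32.1 years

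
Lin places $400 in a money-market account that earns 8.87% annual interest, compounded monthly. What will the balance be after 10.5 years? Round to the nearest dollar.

Periodic rate = 8.87%/12 = 0.00739167; periods = 12·10.5 = 126.
A = 400·(1 + 0.0887/12)^126 ≈ 400·2.529254902 ≈ 1,011.7020.

$1,012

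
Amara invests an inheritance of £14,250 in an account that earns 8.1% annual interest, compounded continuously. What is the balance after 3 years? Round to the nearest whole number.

£18,170

A = P·e^(rt) = 14,250·e^(0.081·3) = 14,250·e^0.243.
e^0.243 ≈ 1.2750686241, so A ≈ 18,169.7279.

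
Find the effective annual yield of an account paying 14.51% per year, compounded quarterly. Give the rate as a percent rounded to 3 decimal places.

EAR = (1 + 14.51%/4)^4 − 1 = (1 + 0.036275)^4 − 1.
(1 + 0.036275)^4 ≈ 1.153188, so EAR ≈ 15.31879%.

15.319%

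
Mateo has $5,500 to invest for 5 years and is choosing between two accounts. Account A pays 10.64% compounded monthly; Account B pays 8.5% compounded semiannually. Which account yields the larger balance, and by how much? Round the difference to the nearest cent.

Account A, by $1,001.73

A: (1 + 0.1064/12)^60 ≈ 1.698346815, so 5,500 × 1.698346815 ≈ 9,340.9075.
B: (1 + 0.0425)^10 ≈ 1.516214468, so 5,500 × 1.516214468 ≈ 8,339.1796.
Difference ≈ 1,001.7279 in favor of A.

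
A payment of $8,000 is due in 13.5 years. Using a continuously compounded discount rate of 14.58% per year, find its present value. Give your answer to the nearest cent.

$1,117.55

P = A·e^(−rt) = 8,000·e^(−1.9683).
e^(−1.9683) ≈ 0.1396941345, so P ≈ 1,117.5531.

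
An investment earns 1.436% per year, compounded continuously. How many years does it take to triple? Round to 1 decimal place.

76.5 years

e^(0.01436t) = 3, so 0.01436t = ln 3 ≈ 1.0986.
t ≈ 1.0986/0.01436 ≈ 76.5050.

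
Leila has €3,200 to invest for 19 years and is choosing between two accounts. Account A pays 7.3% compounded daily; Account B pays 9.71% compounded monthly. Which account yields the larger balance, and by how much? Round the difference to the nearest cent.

Account A growth factor: (1 + 0.0002)^6935 ≈ 4.0022684725; balance ≈ 12,807.2591.
Account B growth factor: (1 + 0.0971/12)^228 ≈ 6.2806649855; balance ≈ 20,098.1280.
Account B is larger by 7,290.8688.

Account B, by €7,290.87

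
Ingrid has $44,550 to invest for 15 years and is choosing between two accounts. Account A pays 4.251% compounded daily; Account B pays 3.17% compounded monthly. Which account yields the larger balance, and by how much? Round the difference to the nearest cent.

A: (1 + 0.04251/365)^5475 ≈ 1.8919591334, so 44,550 × 1.8919591334 ≈ 84,286.7794.
B: (1 + 0.0317/12)^180 ≈ 1.6078100692, so 44,550 × 1.6078100692 ≈ 71,627.9386.
Difference ≈ 12,658.8408 in favor of A.

Account A, by $12,658.84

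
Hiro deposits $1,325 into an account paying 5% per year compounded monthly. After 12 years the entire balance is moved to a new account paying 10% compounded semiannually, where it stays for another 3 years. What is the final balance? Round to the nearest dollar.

$3,231

After 12 years at 5%: 1,325 × 1.819848874 ≈ 2,411.2998.
Then 3 years at 10%: 2,411.2998 × 1.340095641 ≈ 3,231.3723.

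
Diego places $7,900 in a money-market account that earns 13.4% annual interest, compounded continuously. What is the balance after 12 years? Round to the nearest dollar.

$39,443

A = P·e^(rt) = 7,900·e^(0.134·12) = 7,900·e^1.608.
e^1.608 ≈ 4.9928156043, so A ≈ 39,443.2433.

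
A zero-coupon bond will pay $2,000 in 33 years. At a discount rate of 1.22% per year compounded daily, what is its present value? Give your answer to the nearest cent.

Growth factor = (1 + 0.0122/365)^12045 ≈ 1.495698425.
P = 2,000/1.495698425 ≈ 1,337.1680.

$1,337.17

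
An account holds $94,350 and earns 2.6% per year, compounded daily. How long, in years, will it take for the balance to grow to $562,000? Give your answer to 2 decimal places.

(1 + 0.0000712329)^(365t) = 562,000/94,350 = 5.9565.
365t·ln(1 + 0.0000712329) = ln(5.9565); 365t = 1.7845/7.12303e-05 ≈ 25052.3946.
t ≈ 68.6367 years.

68.64 years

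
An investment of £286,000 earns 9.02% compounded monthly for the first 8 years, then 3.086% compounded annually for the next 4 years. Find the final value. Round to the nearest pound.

Phase 1: 286,000·(1 + 0.0902/12)^96 ≈ 586,922.8097.
Phase 2: 586,922.8097·(1 + 0.03086)^4 ≈ 662,795.7894.

£662,796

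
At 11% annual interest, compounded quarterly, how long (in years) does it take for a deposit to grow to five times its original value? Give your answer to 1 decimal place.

14.8 years

(1 + 0.0275)^(4t) = 5.
4t = ln 5 / ln(1 + 0.0275) ≈ 1.6094/0.0271287 ≈ 59.3261.
t ≈ 14.8315.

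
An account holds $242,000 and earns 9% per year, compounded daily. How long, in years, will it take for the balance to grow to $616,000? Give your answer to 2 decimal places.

10.38 years

We need (1 + 0.000246575)^(365t) = 2.5455, so 365t = ln 2.5455 / ln 1.000247 ≈ 3789.6102.
t ≈ 3789.6102/365 = 10.3825 years.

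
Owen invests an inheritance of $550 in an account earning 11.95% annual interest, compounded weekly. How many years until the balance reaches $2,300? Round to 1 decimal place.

12.0 years

(1 + 0.00229808)^(52t) = 2,300/550 = 4.1818.
52t·ln(1 + 0.00229808) = ln(4.1818); 52t = 1.4307/0.00229544 ≈ 623.2992.
t ≈ 11.9865 years.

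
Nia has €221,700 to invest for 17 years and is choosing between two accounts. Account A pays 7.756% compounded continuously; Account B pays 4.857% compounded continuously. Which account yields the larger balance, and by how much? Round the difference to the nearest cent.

Account A, by €322,447.00

Account A growth factor: e^(0.07756·17) = e^1.31852 ≈ 3.7378852114; balance ≈ 828,689.1514.
Account B growth factor: e^(0.04857·17) = e^0.82569 ≈ 2.28345580638; balance ≈ 506,242.1523.
Account A is larger by 322,446.9991.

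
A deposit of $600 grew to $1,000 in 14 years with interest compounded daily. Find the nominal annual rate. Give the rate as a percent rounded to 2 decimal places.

The 5110-period growth factor is 1,000/600 = 1.66667.
r/365 = 1.66667^(1/5110) − 1 ≈ 0.0000999709, so r ≈ 365·0.0000999709 = 3.64894%.

3.65%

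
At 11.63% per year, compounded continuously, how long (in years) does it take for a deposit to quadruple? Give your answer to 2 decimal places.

e^(0.1163t) = 4, so 0.1163t = ln 4 ≈ 1.3863.
t ≈ 1.3863/0.1163 ≈ 11.9200.

11.92 years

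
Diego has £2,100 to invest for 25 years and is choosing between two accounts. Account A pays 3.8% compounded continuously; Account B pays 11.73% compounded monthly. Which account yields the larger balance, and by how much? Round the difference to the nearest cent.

Account B, by £33,439.03

A: e^(0.038·25) = e^0.95 ≈ 2.585709659, so 2,100 × 2.585709659 ≈ 5,429.9903.
B: (1 + 0.009775)^300 ≈ 18.509056032, so 2,100 × 18.509056032 ≈ 38,869.0177.
Difference ≈ 33,439.0274 in favor of B.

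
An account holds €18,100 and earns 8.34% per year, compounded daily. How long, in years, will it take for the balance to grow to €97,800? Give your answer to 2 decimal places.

(1 + 0.000228493)^(365t) = 97,800/18,100 = 5.4033.
365t·ln(1 + 0.000228493) = ln(5.4033); 365t = 1.687/0.000228467 ≈ 7384.0523.
t ≈ 20.2303 years.

20.23 years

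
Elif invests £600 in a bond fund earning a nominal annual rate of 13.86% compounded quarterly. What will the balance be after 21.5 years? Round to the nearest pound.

£11,230

Periodic rate = 13.86%/4 = 0.03465; periods = 4·21.5 = 86.
A = 600·(1 + 0.03465)^86 ≈ 600·18.71706461 ≈ 11,230.2388.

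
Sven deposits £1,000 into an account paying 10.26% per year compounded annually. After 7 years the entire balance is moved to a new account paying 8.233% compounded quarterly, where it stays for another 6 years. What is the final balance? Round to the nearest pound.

Phase 1: 1,000·(1 + 0.1026)^7 ≈ 1,981.1890.
Phase 2: 1,981.1890·(1 + 0.0205825)^24 ≈ 3,230.5817.

£3,231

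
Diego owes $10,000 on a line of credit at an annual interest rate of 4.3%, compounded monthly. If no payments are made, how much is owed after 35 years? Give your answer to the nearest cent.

Periodic rate = 4.3%/12 = 0.00358333; periods = 12·35 = 420.
A = 10,000·(1 + 0.043/12)^420 ≈ 10,000·4.4920535857 ≈ 44,920.5359.

$44,920.54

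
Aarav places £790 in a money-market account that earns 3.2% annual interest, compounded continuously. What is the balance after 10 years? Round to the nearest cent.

A = P·e^(rt) = 790·e^(0.032·10) = 790·e^0.32.
e^0.32 ≈ 1.377127764, so A ≈ 1,087.9309.

£1,087.93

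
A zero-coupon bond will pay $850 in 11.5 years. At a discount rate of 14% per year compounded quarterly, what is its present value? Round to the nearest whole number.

Growth factor = (1 + 0.035)^46 ≈ 4.8669411.
P = 850/4.8669411 ≈ 174.6477.

$175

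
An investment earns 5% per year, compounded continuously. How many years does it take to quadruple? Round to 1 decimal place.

27.7 years

e^(0.05t) = 4, so 0.05t = ln 4 ≈ 1.3863.
t ≈ 1.3863/0.05 ≈ 27.7259.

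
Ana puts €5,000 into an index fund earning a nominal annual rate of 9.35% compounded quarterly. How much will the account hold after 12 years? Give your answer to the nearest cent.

€15,157.95

Periodic rate = 9.35%/4 = 0.023375; periods = 4·12 = 48.
A = 5,000·(1 + 0.023375)^48 ≈ 5,000·3.0315906789 ≈ 15,157.9534.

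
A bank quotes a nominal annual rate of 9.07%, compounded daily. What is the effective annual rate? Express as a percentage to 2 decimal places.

One year is 365 periods at 0.000248493 each: (1 + 0.000248493)^365 ≈ 1.094928.
EAR = 1.094928 − 1 ≈ 9.49281%.

9.49%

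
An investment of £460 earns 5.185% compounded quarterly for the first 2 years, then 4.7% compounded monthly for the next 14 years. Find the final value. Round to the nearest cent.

After 2 years at 5.185%: 460 × 1.10852871 ≈ 509.9232.
Then 14 years at 4.7%: 509.9232 × 1.92844653 ≈ 983.3596.

£983.36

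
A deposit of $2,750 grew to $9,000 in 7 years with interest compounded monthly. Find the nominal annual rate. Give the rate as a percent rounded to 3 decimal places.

The 84-period growth factor is 9,000/2,750 = 3.27273.
r/12 = 3.27273^(1/84) − 1 ≈ 0.0142146, so r ≈ 12·0.0142146 = 17.05758%.

17.058%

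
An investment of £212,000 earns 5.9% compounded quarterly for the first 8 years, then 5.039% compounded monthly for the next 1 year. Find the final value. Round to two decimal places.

After 8 years at 5.9%: 212,000 × 1.59768044512 ≈ 338,708.2544.
Then 1 years at 5.039%: 338,708.2544 × 1.05157022265 ≈ 356,175.5145.

£356,175.51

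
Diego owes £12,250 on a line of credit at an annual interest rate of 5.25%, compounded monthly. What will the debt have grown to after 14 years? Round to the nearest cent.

£25,506.23

Periodic rate = 5.25%/12 = 0.004375; periods = 12·14 = 168.
A = 12,250·(1 + 0.004375)^168 ≈ 12,250·2.0821413547 ≈ 25,506.2316.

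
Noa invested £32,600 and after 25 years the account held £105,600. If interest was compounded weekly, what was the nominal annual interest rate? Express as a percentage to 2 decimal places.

The 1300-period growth factor is 105,600/32,600 = 3.23926.
r/52 = 3.23926^(1/1300) − 1 ≈ 0.000904521, so r ≈ 52·0.000904521 = 4.70351%.

4.70%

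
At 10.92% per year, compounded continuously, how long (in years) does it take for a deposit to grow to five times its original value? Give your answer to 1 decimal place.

e^(0.1092t) = 5, so 0.1092t = ln 5 ≈ 1.6094.
t ≈ 1.6094/0.1092 ≈ 14.7384.

14.7 years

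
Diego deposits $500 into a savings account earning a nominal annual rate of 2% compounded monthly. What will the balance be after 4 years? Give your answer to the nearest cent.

$541.61

Growth factor = (1 + 0.02/12)^48 ≈ 1.08321493.
A ≈ 500 × 1.08321493 ≈ 541.6075.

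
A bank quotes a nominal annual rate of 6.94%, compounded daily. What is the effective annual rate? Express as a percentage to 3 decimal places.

7.186%

One year is 365 periods at 0.000190137 each: (1 + 0.000190137)^365 ≈ 1.071858.
EAR = 1.071858 − 1 ≈ 7.18578%.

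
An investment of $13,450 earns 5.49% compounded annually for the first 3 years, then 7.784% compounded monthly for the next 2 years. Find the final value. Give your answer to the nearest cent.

$18,439.48

Phase 1: 13,450·(1 + 0.0549)^3 ≈ 15,789.0559.
Phase 2: 15,789.0559·(1 + 0.07784/12)^24 ≈ 18,439.4849.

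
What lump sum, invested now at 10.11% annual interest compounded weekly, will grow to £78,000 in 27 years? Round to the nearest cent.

£5,102.13

Periodic rate = 10.11%/52 = 0.00194423; 1404 periods.
P = 78,000/(1 + 0.1011/52)^1404 ≈ 78,000/15.287719378 ≈ 5,102.1345.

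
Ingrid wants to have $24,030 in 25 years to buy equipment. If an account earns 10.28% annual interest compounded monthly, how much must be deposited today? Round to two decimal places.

Growth factor = (1 + 0.1028/12)^300 ≈ 12.923589709.
P = 24,030/12.923589709 ≈ 1,859.3905.

$1,859.39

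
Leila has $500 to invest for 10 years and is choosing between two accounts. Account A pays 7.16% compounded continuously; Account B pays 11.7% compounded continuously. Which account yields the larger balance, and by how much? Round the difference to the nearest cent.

Account B, by $587.88

Account A growth factor: e^(0.0716·10) = e^0.716 ≈ 2.046231891; balance ≈ 1,023.1159.
Account B growth factor: e^(0.117·10) = e^1.17 ≈ 3.221992639; balance ≈ 1,610.9963.
Account B is larger by 587.8804.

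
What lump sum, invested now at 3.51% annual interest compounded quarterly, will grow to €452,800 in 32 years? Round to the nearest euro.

€147,991

Growth factor = (1 + 0.008775)^128 ≈ 3.05965021506.
P = 452,800/3.05965021506 ≈ 147,990.7729.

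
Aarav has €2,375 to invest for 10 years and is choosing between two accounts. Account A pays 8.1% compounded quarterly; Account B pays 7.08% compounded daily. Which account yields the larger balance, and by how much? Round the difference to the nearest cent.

A: (1 + 0.02025)^40 ≈ 2.229790895, so 2,375 × 2.229790895 ≈ 5,295.7534.
B: (1 + 0.0708/365)^3650 ≈ 2.029787977, so 2,375 × 2.029787977 ≈ 4,820.7464.
Difference ≈ 475.0069 in favor of A.

Account A, by €475.01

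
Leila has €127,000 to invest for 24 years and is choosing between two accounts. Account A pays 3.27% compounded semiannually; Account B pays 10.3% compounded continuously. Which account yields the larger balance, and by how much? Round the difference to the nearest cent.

Account B, by €1,227,837.84

A: (1 + 0.01635)^48 ≈ 2.17810088857, so 127,000 × 2.17810088857 ≈ 276,618.8128.
B: e^(0.103·24) = e^2.472 ≈ 11.84611540601, so 127,000 × 11.84611540601 ≈ 1,504,456.6566.
Difference ≈ 1,227,837.8437 in favor of B.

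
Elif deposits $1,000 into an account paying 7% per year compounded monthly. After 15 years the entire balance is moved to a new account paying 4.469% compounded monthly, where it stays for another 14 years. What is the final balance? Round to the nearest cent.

$5,319.86

After 15 years at 7%: 1,000 × 2.848946731 ≈ 2,848.9467.
Then 14 years at 4.469%: 2,848.9467 × 1.86730806 ≈ 5,319.8612.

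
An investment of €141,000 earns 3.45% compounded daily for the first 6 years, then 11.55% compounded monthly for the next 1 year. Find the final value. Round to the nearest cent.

€194,551.67

After 6 years at 3.45%: 141,000 × 1.22997053983 ≈ 173,425.8461.
Then 1 years at 11.55%: 173,425.8461 × 1.12181476217 ≈ 194,551.6743.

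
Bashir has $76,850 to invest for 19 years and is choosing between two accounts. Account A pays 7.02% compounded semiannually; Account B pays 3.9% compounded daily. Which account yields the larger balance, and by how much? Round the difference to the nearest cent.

Account A growth factor: (1 + 0.0351)^38 ≈ 3.70960549538; balance ≈ 285,083.1823.
Account B growth factor: (1 + 0.039/365)^6935 ≈ 2.09794944966; balance ≈ 161,227.4152.
Account A is larger by 123,855.7671.

Account A, by $123,855.77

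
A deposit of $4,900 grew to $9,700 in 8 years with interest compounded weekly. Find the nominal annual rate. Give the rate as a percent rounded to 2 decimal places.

(1 + r/52)^416 = 9,700/4,900 = 1.97959.
1 + r/52 = 1.97959^(1/416) ≈ 1.001643, so r/52 ≈ 0.00164291.
r ≈ 52·0.00164291 = 8.54314%.

8.54%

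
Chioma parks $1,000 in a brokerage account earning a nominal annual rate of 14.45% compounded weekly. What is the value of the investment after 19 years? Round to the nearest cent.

$15,513.22

Periodic rate = 14.45%/52 = 0.00277885; periods = 52·19 = 988.
A = 1,000·(1 + 0.1445/52)^988 ≈ 1,000·15.513217324 ≈ 15,513.2173.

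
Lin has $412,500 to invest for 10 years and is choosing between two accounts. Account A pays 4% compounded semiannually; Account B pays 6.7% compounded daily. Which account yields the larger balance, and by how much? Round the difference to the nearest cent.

A: (1 + 0.02)^20 ≈ 1.48594739598, so 412,500 × 1.48594739598 ≈ 612,953.3008.
B: (1 + 0.067/365)^3650 ≈ 1.95411716682, so 412,500 × 1.95411716682 ≈ 806,073.3313.
Difference ≈ 193,120.0305 in favor of B.

Account B, by $193,120.03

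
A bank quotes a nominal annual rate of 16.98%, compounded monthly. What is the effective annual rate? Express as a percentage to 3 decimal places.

One year is 12 periods at 0.01415 each: (1 + 0.01415)^12 ≈ 1.183658.
EAR = 1.183658 − 1 ≈ 18.36583%.

18.366%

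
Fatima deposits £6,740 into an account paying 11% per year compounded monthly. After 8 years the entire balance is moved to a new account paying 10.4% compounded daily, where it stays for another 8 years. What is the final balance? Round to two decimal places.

£37,186.01

Phase 1: 6,740·(1 + 0.11/12)^96 ≈ 16,184.4527.
Phase 2: 16,184.4527·(1 + 0.104/365)^2920 ≈ 37,186.0080.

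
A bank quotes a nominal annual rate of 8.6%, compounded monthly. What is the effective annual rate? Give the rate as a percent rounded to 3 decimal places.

EAR = (1 + 8.6%/12)^12 − 1 = (1 + 0.00716667)^12 − 1.
(1 + 0.00716667)^12 ≈ 1.089472, so EAR ≈ 8.94721%.

8.947%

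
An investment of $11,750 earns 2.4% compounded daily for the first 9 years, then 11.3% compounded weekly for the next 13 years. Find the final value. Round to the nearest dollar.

$63,260

After 9 years at 2.4%: 11,750 × 1.2410935659 ≈ 14,582.8494.
Then 13 years at 11.3%: 14,582.8494 × 4.3379686414 ≈ 63,259.9434.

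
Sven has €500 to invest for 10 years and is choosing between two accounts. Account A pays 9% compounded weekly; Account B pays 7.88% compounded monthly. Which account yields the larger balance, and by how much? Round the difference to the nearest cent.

Account A, by €132.18

Account A growth factor: (1 + 0.09/52)^520 ≈ 2.45769041; balance ≈ 1,228.8452.
Account B growth factor: (1 + 0.0788/12)^120 ≈ 2.193336728; balance ≈ 1,096.6684.
Account A is larger by 132.1768.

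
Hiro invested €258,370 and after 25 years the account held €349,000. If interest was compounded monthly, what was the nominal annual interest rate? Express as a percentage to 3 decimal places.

1.203%

The 300-period growth factor is 349,000/258,370 = 1.35078.
r/12 = 1.35078^(1/300) − 1 ≈ 0.00100277, so r ≈ 12·0.00100277 = 1.20332%.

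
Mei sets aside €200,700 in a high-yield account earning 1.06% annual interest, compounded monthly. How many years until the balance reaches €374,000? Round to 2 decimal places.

We need (1 + 0.000883333)^(12t) = 1.8635, so 12t = ln 1.8635 / ln 1.000883 ≈ 704.9654.
t ≈ 704.9654/12 = 58.7471 years.

58.75 years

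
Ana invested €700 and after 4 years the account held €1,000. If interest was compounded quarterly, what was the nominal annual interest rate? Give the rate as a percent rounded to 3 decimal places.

9.017%

The 16-period growth factor is 1,000/700 = 1.42857.
r/4 = 1.42857^(1/16) − 1 ≈ 0.0225425, so r ≈ 4·0.0225425 = 9.01700%.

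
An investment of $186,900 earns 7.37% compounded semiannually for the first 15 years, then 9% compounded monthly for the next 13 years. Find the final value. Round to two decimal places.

$1,775,480.11

Phase 1: 186,900·(1 + 0.03685)^30 ≈ 553,461.3035.
Phase 2: 553,461.3035·(1 + 0.0075)^156 ≈ 1,775,480.1141.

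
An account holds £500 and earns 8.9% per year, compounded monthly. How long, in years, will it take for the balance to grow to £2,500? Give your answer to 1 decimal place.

18.2 years

(1 + 0.00741667)^(12t) = 2,500/500 = 5.
12t·ln(1 + 0.00741667) = ln(5); 12t = 1.6094/0.0073893 ≈ 217.8066.
t ≈ 18.1505 years.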